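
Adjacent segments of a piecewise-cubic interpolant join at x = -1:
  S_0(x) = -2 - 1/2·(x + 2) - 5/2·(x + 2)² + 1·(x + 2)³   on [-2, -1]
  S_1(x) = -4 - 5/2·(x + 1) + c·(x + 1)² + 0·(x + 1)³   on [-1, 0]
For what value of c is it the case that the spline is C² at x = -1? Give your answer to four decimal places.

0.5000

S_0''(x) = -5 + 6·(x + 2), so S_0''(-1) = 1. On the right, S_1''(-1) = 2c, so c = 1/2.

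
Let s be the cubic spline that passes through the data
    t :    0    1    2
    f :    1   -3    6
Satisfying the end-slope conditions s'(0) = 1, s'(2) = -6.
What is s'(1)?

With M_i denoting the second derivative at x_i, h_i = 1, 1, and Δ_i = (y_(i+1) − y_i)/h_i = -4, 9:
  1·M_0 + 4·M_1 + 1·M_2 = 6(Δ_1 - Δ_0) = 78
Clamped end conditions give two more equations: 2h_0·M_0 + h_0·M_1 = 6(Δ_0 - s'(0)) = -30 and h_1·M_1 + 2h_1·M_2 = 6(s'(2) - Δ_1) = -90.
Forward elimination and back-substitution give M_0 = -38, M_1 = 46, M_2 = -68.
On [1, 2], s'(t) = b_1 + 2c_1·(t - 1) + 3d_1·(t - 1)² with b_1 = Δ_1 - h_1(2M_1 + M_2)/6 = 5, c_1 = M_1/2 = 23, d_1 = (M_2 - M_1)/(6h_1) = -19. So s'(1) = 5.

5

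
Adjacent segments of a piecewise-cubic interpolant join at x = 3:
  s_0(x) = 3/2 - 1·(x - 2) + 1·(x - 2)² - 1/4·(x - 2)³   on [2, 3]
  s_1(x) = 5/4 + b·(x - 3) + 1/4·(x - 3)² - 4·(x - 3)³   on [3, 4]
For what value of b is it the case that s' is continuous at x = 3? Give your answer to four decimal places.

0.2500

s_0'(x) = -1 + 2·(x - 2) - 3/4·(x - 2)², so s_0'(3) = 1/4. On the right, s_1'(3) = b, so b = 1/4.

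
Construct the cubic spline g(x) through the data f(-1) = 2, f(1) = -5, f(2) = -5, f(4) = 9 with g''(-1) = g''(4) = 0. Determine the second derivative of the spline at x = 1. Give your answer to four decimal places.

Put M_i = g'' at the i-th knot. Here h = (2, 1, 2) and Δ = (-7/2, 0, 7), so the interior equations h_(i-1)·M_(i-1) + 2(h_(i-1)+h_i)·M_i + h_i·M_(i+1) = 6(Δ_i − Δ_(i-1)) read
  2·M_0 + 6·M_1 + 1·M_2 = 6(Δ_1 - Δ_0) = 21
  1·M_1 + 6·M_2 + 2·M_3 = 6(Δ_2 - Δ_1) = 42
Natural end conditions: M_0 = M_3 = 0.
Hence M_0 = 0, M_1 = 12/5, M_2 = 33/5, M_3 = 0.

2.4000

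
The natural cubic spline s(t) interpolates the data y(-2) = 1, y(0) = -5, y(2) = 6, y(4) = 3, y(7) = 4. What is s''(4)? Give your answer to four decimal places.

Put M_i = s'' at the i-th knot. Here h = (2, 2, 2, 3) and Δ = (-3, 11/2, -3/2, 1/3), so the interior equations h_(i-1)·M_(i-1) + 2(h_(i-1)+h_i)·M_i + h_i·M_(i+1) = 6(Δ_i − Δ_(i-1)) read
  2·M_0 + 8·M_1 + 2·M_2 = 6(Δ_1 - Δ_0) = 51
  2·M_1 + 8·M_2 + 2·M_3 = 6(Δ_2 - Δ_1) = -42
  2·M_2 + 10·M_3 + 3·M_4 = 6(Δ_3 - Δ_2) = 11
Natural end conditions: M_0 = M_4 = 0.
Hence M_0 = 0, M_1 = 595/71, M_2 = -1139/142, M_3 = 192/71, M_4 = 0.

2.7042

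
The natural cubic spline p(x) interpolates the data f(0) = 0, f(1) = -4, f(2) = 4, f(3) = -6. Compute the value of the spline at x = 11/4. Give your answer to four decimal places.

With M_i denoting the second derivative at x_i, h_i = 1, 1, 1, and Δ_i = (y_(i+1) − y_i)/h_i = -4, 8, -10:
  1·M_0 + 4·M_1 + 1·M_2 = 6(Δ_1 - Δ_0) = 72
  1·M_1 + 4·M_2 + 1·M_3 = 6(Δ_2 - Δ_1) = -108
Natural end conditions: M_0 = M_3 = 0.
Solving the tridiagonal system: M_0 = 0, M_1 = 132/5, M_2 = -168/5, M_3 = 0.
On [2, 3], p(x) = 4 + 6/5·(x - 2) - 84/5·(x - 2)² + 28/5·(x - 2)³.
With (x - 2) = 3/4: p(11/4) = -35/16.

-2.1875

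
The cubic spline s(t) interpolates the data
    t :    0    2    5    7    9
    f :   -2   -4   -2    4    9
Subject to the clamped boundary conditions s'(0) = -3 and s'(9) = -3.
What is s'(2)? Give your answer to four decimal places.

0.0480

Put m_i = s'' at the i-th knot. Here h = (2, 3, 2, 2) and Δ = (-1, 2/3, 3, 5/2), so the interior equations h_(i-1)·m_(i-1) + 2(h_(i-1)+h_i)·m_i + h_i·m_(i+1) = 6(Δ_i − Δ_(i-1)) read
  2·m_0 + 10·m_1 + 3·m_2 = 6(Δ_1 - Δ_0) = 10
  3·m_1 + 10·m_2 + 2·m_3 = 6(Δ_2 - Δ_1) = 14
  2·m_2 + 8·m_3 + 2·m_4 = 6(Δ_3 - Δ_2) = -3
Clamped end conditions give two more equations: 2h_0·m_0 + h_0·m_1 = 6(Δ_0 - s'(0)) = 12 and h_3·m_3 + 2h_3·m_4 = 6(s'(9) - Δ_3) = -33.
Forward elimination and back-substitution give m_0 = 1045/354, m_1 = 17/177, m_2 = 185/177, m_3 = 577/354, m_4 = -3209/354.
On [2, 5], s'(t) = b_1 + 2c_1·(t - 2) + 3d_1·(t - 2)² with b_1 = Δ_1 - h_1(2m_1 + m_2)/6 = 17/354, c_1 = m_1/2 = 17/354, d_1 = (m_2 - m_1)/(6h_1) = 28/531. So s'(2) = 17/354.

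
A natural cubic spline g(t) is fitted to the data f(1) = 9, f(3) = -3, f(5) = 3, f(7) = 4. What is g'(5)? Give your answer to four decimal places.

3.0333

Let σ_i = g''(x_i). Step sizes h_i = 2, 2, 2; slopes of the chords Δ_i = (y_(i+1) - y_i)/h_i = -6, 3, 1/2.
  2·σ_0 + 8·σ_1 + 2·σ_2 = 6(Δ_1 - Δ_0) = 54
  2·σ_1 + 8·σ_2 + 2·σ_3 = 6(Δ_2 - Δ_1) = -15
Natural end conditions: σ_0 = σ_3 = 0.
Hence σ_0 = 0, σ_1 = 77/10, σ_2 = -19/5, σ_3 = 0.
On [5, 7], g'(t) = b_2 + 2c_2·(t - 5) + 3d_2·(t - 5)² with b_2 = Δ_2 - h_2(2σ_2 + σ_3)/6 = 91/30, c_2 = σ_2/2 = -19/10, d_2 = (σ_3 - σ_2)/(6h_2) = 19/60. So g'(5) = 91/30.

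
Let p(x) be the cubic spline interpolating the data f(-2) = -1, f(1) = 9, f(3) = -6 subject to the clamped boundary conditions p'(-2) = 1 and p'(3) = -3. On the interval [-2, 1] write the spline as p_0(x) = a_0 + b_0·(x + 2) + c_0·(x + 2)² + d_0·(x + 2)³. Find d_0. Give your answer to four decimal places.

-1.0796

Write σ_i for p''(x_i). With h_i = 3, 2 and divided differences Δ_i = 10/3, -15/2, the continuity of p' gives the tridiagonal system
  3·σ_0 + 10·σ_1 + 2·σ_2 = 6(Δ_1 - Δ_0) = -65
Clamped end conditions give two more equations: 2h_0·σ_0 + h_0·σ_1 = 6(Δ_0 - p'(-2)) = 14 and h_1·σ_1 + 2h_1·σ_2 = 6(p'(3) - Δ_1) = 27.
Hence σ_0 = 241/30, σ_1 = -57/5, σ_2 = 249/20.
On [-2, 1], with p_0(x) = a_0 + b_0·(x + 2) + c_0·(x + 2)² + d_0·(x + 2)³: c_0 = σ_0/2 = 241/60, d_0 = (σ_1 - σ_0)/(6h_0) = -583/540, b_0 = Δ_0 - h_0(2σ_0 + σ_1)/6 = 1.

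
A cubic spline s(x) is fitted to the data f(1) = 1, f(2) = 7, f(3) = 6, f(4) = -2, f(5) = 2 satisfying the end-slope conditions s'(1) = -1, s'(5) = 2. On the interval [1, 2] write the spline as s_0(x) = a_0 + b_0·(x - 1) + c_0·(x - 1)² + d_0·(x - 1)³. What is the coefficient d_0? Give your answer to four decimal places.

-7.0357

Put m_i = s'' at the i-th knot. Here h = (1, 1, 1, 1) and Δ = (6, -1, -8, 4), so the interior equations h_(i-1)·m_(i-1) + 2(h_(i-1)+h_i)·m_i + h_i·m_(i+1) = 6(Δ_i − Δ_(i-1)) read
  1·m_0 + 4·m_1 + 1·m_2 = 6(Δ_1 - Δ_0) = -42
  1·m_1 + 4·m_2 + 1·m_3 = 6(Δ_2 - Δ_1) = -42
  1·m_2 + 4·m_3 + 1·m_4 = 6(Δ_3 - Δ_2) = 72
Clamped end conditions give two more equations: 2h_0·m_0 + h_0·m_1 = 6(Δ_0 - s'(1)) = 42 and h_3·m_3 + 2h_3·m_4 = 6(s'(5) - Δ_3) = -12.
Hence m_0 = 393/14, m_1 = -99/7, m_2 = -27/2, m_3 = 183/7, m_4 = -267/14.
On [1, 2], with s_0(x) = a_0 + b_0·(x - 1) + c_0·(x - 1)² + d_0·(x - 1)³: c_0 = m_0/2 = 393/28, d_0 = (m_1 - m_0)/(6h_0) = -197/28, b_0 = Δ_0 - h_0(2m_0 + m_1)/6 = -1.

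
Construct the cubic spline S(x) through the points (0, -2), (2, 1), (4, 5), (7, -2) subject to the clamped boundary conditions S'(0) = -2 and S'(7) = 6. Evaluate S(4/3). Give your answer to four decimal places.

Let m_i = S''(x_i). Step sizes h_i = 2, 2, 3; slopes of the chords Δ_i = (y_(i+1) - y_i)/h_i = 3/2, 2, -7/3.
  2·m_0 + 8·m_1 + 2·m_2 = 6(Δ_1 - Δ_0) = 3
  2·m_1 + 10·m_2 + 3·m_3 = 6(Δ_2 - Δ_1) = -26
Clamped end conditions give two more equations: 2h_0·m_0 + h_0·m_1 = 6(Δ_0 - S'(0)) = 21 and h_2·m_2 + 2h_2·m_3 = 6(S'(7) - Δ_2) = 50.
Hence m_0 = 363/74, m_1 = 51/74, m_2 = -228/37, m_3 = 1267/111.
On [0, 2], S(x) = -2 - 2·x + 363/148·x² - 13/37·x³.
With x = 4/3: S(4/3) = -1138/999.

-1.1391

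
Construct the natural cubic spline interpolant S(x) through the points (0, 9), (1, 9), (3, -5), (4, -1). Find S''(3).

15

Put M_i = S'' at the i-th knot. Here h = (1, 2, 1) and Δ = (0, -7, 4), so the interior equations h_(i-1)·M_(i-1) + 2(h_(i-1)+h_i)·M_i + h_i·M_(i+1) = 6(Δ_i − Δ_(i-1)) read
  1·M_0 + 6·M_1 + 2·M_2 = 6(Δ_1 - Δ_0) = -42
  2·M_1 + 6·M_2 + 1·M_3 = 6(Δ_2 - Δ_1) = 66
Natural end conditions: M_0 = M_3 = 0.
Forward elimination and back-substitution give M_0 = 0, M_1 = -12, M_2 = 15, M_3 = 0.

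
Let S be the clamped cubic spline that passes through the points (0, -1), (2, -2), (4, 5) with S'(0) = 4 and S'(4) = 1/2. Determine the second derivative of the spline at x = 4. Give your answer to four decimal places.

Write m_i for S''(x_i). With h_i = 2, 2 and divided differences Δ_i = -1/2, 7/2, the continuity of S' gives the tridiagonal system
  2·m_0 + 8·m_1 + 2·m_2 = 6(Δ_1 - Δ_0) = 24
Clamped end conditions give two more equations: 2h_0·m_0 + h_0·m_1 = 6(Δ_0 - S'(0)) = -27 and h_1·m_1 + 2h_1·m_2 = 6(S'(4) - Δ_1) = -18.
Forward elimination and back-substitution give m_0 = -85/8, m_1 = 31/4, m_2 = -67/8.

-8.3750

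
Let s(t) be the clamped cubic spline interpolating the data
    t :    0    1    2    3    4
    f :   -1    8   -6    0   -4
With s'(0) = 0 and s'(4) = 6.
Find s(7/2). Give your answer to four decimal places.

-2.5692

Put M_i = s'' at the i-th knot. Here h = (1, 1, 1, 1) and Δ = (9, -14, 6, -4), so the interior equations h_(i-1)·M_(i-1) + 2(h_(i-1)+h_i)·M_i + h_i·M_(i+1) = 6(Δ_i − Δ_(i-1)) read
  1·M_0 + 4·M_1 + 1·M_2 = 6(Δ_1 - Δ_0) = -138
  1·M_1 + 4·M_2 + 1·M_3 = 6(Δ_2 - Δ_1) = 120
  1·M_2 + 4·M_3 + 1·M_4 = 6(Δ_3 - Δ_2) = -60
Clamped end conditions give two more equations: 2h_0·M_0 + h_0·M_1 = 6(Δ_0 - s'(0)) = 54 and h_3·M_3 + 2h_3·M_4 = 6(s'(4) - Δ_3) = 60.
Solving: M_0 = 1641/28, M_1 = -885/14, M_2 = 225/4, M_3 = -585/14, M_4 = 1425/28.
On [3, 4], s(t) = 0 + 81/56·(t - 3) - 585/28·(t - 3)² + 865/56·(t - 3)³.
With (t - 3) = 1/2: s(7/2) = -1151/448.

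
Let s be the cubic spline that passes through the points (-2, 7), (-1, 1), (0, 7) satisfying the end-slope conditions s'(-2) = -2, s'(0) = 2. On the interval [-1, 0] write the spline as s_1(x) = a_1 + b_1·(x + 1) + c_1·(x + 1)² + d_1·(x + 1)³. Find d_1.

-10

Write m_i for s''(x_i). With h_i = 1, 1 and divided differences Δ_i = -6, 6, the continuity of s' gives the tridiagonal system
  1·m_0 + 4·m_1 + 1·m_2 = 6(Δ_1 - Δ_0) = 72
Clamped end conditions give two more equations: 2h_0·m_0 + h_0·m_1 = 6(Δ_0 - s'(-2)) = -24 and h_1·m_1 + 2h_1·m_2 = 6(s'(0) - Δ_1) = -24.
Solving the tridiagonal system: m_0 = -28, m_1 = 32, m_2 = -28.
On [-1, 0], with s_1(x) = a_1 + b_1·(x + 1) + c_1·(x + 1)² + d_1·(x + 1)³: c_1 = m_1/2 = 16, d_1 = (m_2 - m_1)/(6h_1) = -10, b_1 = Δ_1 - h_1(2m_1 + m_2)/6 = 0.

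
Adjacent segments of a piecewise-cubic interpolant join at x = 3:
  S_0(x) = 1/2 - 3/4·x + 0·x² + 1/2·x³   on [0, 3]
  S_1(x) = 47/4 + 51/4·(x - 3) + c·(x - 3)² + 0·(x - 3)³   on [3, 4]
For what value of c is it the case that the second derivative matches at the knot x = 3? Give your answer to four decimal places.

S_0''(x) = 0 + 3·x, so S_0''(3) = 9. On the right, S_1''(3) = 2c, so c = 9/2.

4.5000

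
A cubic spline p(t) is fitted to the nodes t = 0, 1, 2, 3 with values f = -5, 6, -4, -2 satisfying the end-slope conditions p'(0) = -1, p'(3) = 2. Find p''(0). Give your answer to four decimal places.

Write M_i for p''(x_i). With h_i = 1, 1, 1 and divided differences Δ_i = 11, -10, 2, the continuity of p' gives the tridiagonal system
  1·M_0 + 4·M_1 + 1·M_2 = 6(Δ_1 - Δ_0) = -126
  1·M_1 + 4·M_2 + 1·M_3 = 6(Δ_2 - Δ_1) = 72
Clamped end conditions give two more equations: 2h_0·M_0 + h_0·M_1 = 6(Δ_0 - p'(0)) = 72 and h_2·M_2 + 2h_2·M_3 = 6(p'(3) - Δ_2) = 0.
Forward elimination and back-substitution give M_0 = 322/5, M_1 = -284/5, M_2 = 184/5, M_3 = -92/5.

64.4000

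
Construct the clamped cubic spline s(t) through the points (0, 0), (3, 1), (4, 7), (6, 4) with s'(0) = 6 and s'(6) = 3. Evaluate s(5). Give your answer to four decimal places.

Let M_i = s''(x_i). Step sizes h_i = 3, 1, 2; slopes of the chords Δ_i = (y_(i+1) - y_i)/h_i = 1/3, 6, -3/2.
  3·M_0 + 8·M_1 + 1·M_2 = 6(Δ_1 - Δ_0) = 34
  1·M_1 + 6·M_2 + 2·M_3 = 6(Δ_2 - Δ_1) = -45
Clamped end conditions give two more equations: 2h_0·M_0 + h_0·M_1 = 6(Δ_0 - s'(0)) = -34 and h_2·M_2 + 2h_2·M_3 = 6(s'(6) - Δ_2) = 27.
Hence M_0 = -149/14, M_1 = 209/21, M_2 = -575/42, M_3 = 571/42.
On [4, 6], s(t) = 7 + 65/21·(t - 4) - 575/84·(t - 4)² + 191/84·(t - 4)³.
With (t - 4) = 1: s(5) = 116/21.

5.5238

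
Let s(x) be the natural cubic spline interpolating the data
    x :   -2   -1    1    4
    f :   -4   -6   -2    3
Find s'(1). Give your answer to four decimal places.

Write M_i for s''(x_i). With h_i = 1, 2, 3 and divided differences Δ_i = -2, 2, 5/3, the continuity of s' gives the tridiagonal system
  1·M_0 + 6·M_1 + 2·M_2 = 6(Δ_1 - Δ_0) = 24
  2·M_1 + 10·M_2 + 3·M_3 = 6(Δ_2 - Δ_1) = -2
Natural end conditions: M_0 = M_3 = 0.
Solving: M_0 = 0, M_1 = 61/14, M_2 = -15/14, M_3 = 0.
On [1, 4], s'(x) = b_2 + 2c_2·(x - 1) + 3d_2·(x - 1)² with b_2 = Δ_2 - h_2(2M_2 + M_3)/6 = 115/42, c_2 = M_2/2 = -15/28, d_2 = (M_3 - M_2)/(6h_2) = 5/84. So s'(1) = 115/42.

2.7381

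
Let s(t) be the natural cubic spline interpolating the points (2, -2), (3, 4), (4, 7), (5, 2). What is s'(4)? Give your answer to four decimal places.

-1.1333

Write M_i for s''(x_i). With h_i = 1, 1, 1 and divided differences Δ_i = 6, 3, -5, the continuity of s' gives the tridiagonal system
  1·M_0 + 4·M_1 + 1·M_2 = 6(Δ_1 - Δ_0) = -18
  1·M_1 + 4·M_2 + 1·M_3 = 6(Δ_2 - Δ_1) = -48
Natural end conditions: M_0 = M_3 = 0.
Solving the tridiagonal system: M_0 = 0, M_1 = -8/5, M_2 = -58/5, M_3 = 0.
On [4, 5], s'(t) = b_2 + 2c_2·(t - 4) + 3d_2·(t - 4)² with b_2 = Δ_2 - h_2(2M_2 + M_3)/6 = -17/15, c_2 = M_2/2 = -29/5, d_2 = (M_3 - M_2)/(6h_2) = 29/15. So s'(4) = -17/15.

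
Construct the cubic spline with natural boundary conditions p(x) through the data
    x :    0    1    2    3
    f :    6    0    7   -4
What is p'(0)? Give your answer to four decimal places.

-10.6667

Put M_i = p'' at the i-th knot. Here h = (1, 1, 1) and Δ = (-6, 7, -11), so the interior equations h_(i-1)·M_(i-1) + 2(h_(i-1)+h_i)·M_i + h_i·M_(i+1) = 6(Δ_i − Δ_(i-1)) read
  1·M_0 + 4·M_1 + 1·M_2 = 6(Δ_1 - Δ_0) = 78
  1·M_1 + 4·M_2 + 1·M_3 = 6(Δ_2 - Δ_1) = -108
Natural end conditions: M_0 = M_3 = 0.
Solving the tridiagonal system: M_0 = 0, M_1 = 28, M_2 = -34, M_3 = 0.
On [0, 1], p'(x) = b_0 + 2c_0·x + 3d_0·x² with b_0 = Δ_0 - h_0(2M_0 + M_1)/6 = -32/3, c_0 = M_0/2 = 0, d_0 = (M_1 - M_0)/(6h_0) = 14/3. So p'(0) = -32/3.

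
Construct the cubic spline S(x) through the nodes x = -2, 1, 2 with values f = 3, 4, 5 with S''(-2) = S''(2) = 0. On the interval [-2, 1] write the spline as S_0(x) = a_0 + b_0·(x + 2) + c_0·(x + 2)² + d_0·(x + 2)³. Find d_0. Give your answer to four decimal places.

0.0278

Let m_i = S''(x_i). Step sizes h_i = 3, 1; slopes of the chords Δ_i = (y_(i+1) - y_i)/h_i = 1/3, 1.
  3·m_0 + 8·m_1 + 1·m_2 = 6(Δ_1 - Δ_0) = 4
Natural end conditions: m_0 = m_2 = 0.
Solving the tridiagonal system: m_0 = 0, m_1 = 1/2, m_2 = 0.
On [-2, 1], with S_0(x) = a_0 + b_0·(x + 2) + c_0·(x + 2)² + d_0·(x + 2)³: c_0 = m_0/2 = 0, d_0 = (m_1 - m_0)/(6h_0) = 1/36, b_0 = Δ_0 - h_0(2m_0 + m_1)/6 = 1/12.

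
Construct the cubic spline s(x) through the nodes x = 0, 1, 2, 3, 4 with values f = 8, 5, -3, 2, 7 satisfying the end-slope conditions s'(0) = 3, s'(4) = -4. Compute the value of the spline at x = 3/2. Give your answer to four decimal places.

With σ_i denoting the second derivative at x_i, h_i = 1, 1, 1, 1, and Δ_i = (y_(i+1) − y_i)/h_i = -3, -8, 5, 5:
  1·σ_0 + 4·σ_1 + 1·σ_2 = 6(Δ_1 - Δ_0) = -30
  1·σ_1 + 4·σ_2 + 1·σ_3 = 6(Δ_2 - Δ_1) = 78
  1·σ_2 + 4·σ_3 + 1·σ_4 = 6(Δ_3 - Δ_2) = 0
Clamped end conditions give two more equations: 2h_0·σ_0 + h_0·σ_1 = 6(Δ_0 - s'(0)) = -36 and h_3·σ_3 + 2h_3·σ_4 = 6(s'(4) - Δ_3) = -54.
Forward elimination and back-substitution give σ_0 = -185/14, σ_1 = -67/7, σ_2 = 43/2, σ_3 = 11/7, σ_4 = -389/14.
On [1, 2], s(x) = 5 - 235/28·(x - 1) - 67/14·(x - 1)² + 145/28·(x - 1)³.
With (x - 1) = 1/2: s(3/2) = 57/224.

0.2545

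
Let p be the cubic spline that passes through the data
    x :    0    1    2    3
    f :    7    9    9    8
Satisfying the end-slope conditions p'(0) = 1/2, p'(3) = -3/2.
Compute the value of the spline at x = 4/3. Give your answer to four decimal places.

9.2889

With σ_i denoting the second derivative at x_i, h_i = 1, 1, 1, and Δ_i = (y_(i+1) − y_i)/h_i = 2, 0, -1:
  1·σ_0 + 4·σ_1 + 1·σ_2 = 6(Δ_1 - Δ_0) = -12
  1·σ_1 + 4·σ_2 + 1·σ_3 = 6(Δ_2 - Δ_1) = -6
Clamped end conditions give two more equations: 2h_0·σ_0 + h_0·σ_1 = 6(Δ_0 - p'(0)) = 9 and h_2·σ_2 + 2h_2·σ_3 = 6(p'(3) - Δ_2) = -3.
Solving the tridiagonal system: σ_0 = 103/15, σ_1 = -71/15, σ_2 = 1/15, σ_3 = -23/15.
On [1, 2], p(x) = 9 + 47/30·(x - 1) - 71/30·(x - 1)² + 4/5·(x - 1)³.
With (x - 1) = 1/3: p(4/3) = 418/45.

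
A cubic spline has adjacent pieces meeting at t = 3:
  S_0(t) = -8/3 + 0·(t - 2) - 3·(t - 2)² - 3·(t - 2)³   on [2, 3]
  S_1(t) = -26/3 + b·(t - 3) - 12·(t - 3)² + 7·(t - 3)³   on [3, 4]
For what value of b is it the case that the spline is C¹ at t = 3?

S_0'(t) = 0 - 6·(t - 2) - 9·(t - 2)², so S_0'(3) = -15. On the right, S_1'(3) = b, so b = -15.

-15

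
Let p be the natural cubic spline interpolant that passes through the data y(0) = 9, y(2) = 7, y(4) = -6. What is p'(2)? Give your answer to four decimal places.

Write M_i for p''(x_i). With h_i = 2, 2 and divided differences Δ_i = -1, -13/2, the continuity of p' gives the tridiagonal system
  2·M_0 + 8·M_1 + 2·M_2 = 6(Δ_1 - Δ_0) = -33
Natural end conditions: M_0 = M_2 = 0.
Solving: M_0 = 0, M_1 = -33/8, M_2 = 0.
On [2, 4], p'(x) = b_1 + 2c_1·(x - 2) + 3d_1·(x - 2)² with b_1 = Δ_1 - h_1(2M_1 + M_2)/6 = -15/4, c_1 = M_1/2 = -33/16, d_1 = (M_2 - M_1)/(6h_1) = 11/32. So p'(2) = -15/4.

-3.7500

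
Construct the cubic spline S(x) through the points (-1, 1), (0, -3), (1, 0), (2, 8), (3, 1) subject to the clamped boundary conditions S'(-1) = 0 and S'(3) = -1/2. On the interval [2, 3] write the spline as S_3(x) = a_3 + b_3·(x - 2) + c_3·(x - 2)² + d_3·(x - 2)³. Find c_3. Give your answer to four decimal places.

-17.5536

Write σ_i for S''(x_i). With h_i = 1, 1, 1, 1 and divided differences Δ_i = -4, 3, 8, -7, the continuity of S' gives the tridiagonal system
  1·σ_0 + 4·σ_1 + 1·σ_2 = 6(Δ_1 - Δ_0) = 42
  1·σ_1 + 4·σ_2 + 1·σ_3 = 6(Δ_2 - Δ_1) = 30
  1·σ_2 + 4·σ_3 + 1·σ_4 = 6(Δ_3 - Δ_2) = -90
Clamped end conditions give two more equations: 2h_0·σ_0 + h_0·σ_1 = 6(Δ_0 - S'(-1)) = -24 and h_3·σ_3 + 2h_3·σ_4 = 6(S'(3) - Δ_3) = 39.
Forward elimination and back-substitution give σ_0 = -997/56, σ_1 = 325/28, σ_2 = 107/8, σ_3 = -983/28, σ_4 = 2075/56.
On [2, 3], with S_3(x) = a_3 + b_3·(x - 2) + c_3·(x - 2)² + d_3·(x - 2)³: c_3 = σ_3/2 = -983/56, d_3 = (σ_4 - σ_3)/(6h_3) = 1347/112, b_3 = Δ_3 - h_3(2σ_3 + σ_4)/6 = -165/112.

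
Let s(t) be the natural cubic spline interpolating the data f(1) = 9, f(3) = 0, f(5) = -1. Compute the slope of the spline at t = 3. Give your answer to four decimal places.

-2.5000

Let σ_i = s''(x_i). Step sizes h_i = 2, 2; slopes of the chords Δ_i = (y_(i+1) - y_i)/h_i = -9/2, -1/2.
  2·σ_0 + 8·σ_1 + 2·σ_2 = 6(Δ_1 - Δ_0) = 24
Natural end conditions: σ_0 = σ_2 = 0.
Solving the tridiagonal system: σ_0 = 0, σ_1 = 3, σ_2 = 0.
On [3, 5], s'(t) = b_1 + 2c_1·(t - 3) + 3d_1·(t - 3)² with b_1 = Δ_1 - h_1(2σ_1 + σ_2)/6 = -5/2, c_1 = σ_1/2 = 3/2, d_1 = (σ_2 - σ_1)/(6h_1) = -1/4. So s'(3) = -5/2.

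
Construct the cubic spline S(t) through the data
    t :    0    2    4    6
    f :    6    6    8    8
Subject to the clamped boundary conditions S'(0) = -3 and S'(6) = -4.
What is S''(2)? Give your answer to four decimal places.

-0.7333

With m_i denoting the second derivative at x_i, h_i = 2, 2, 2, and Δ_i = (y_(i+1) − y_i)/h_i = 0, 1, 0:
  2·m_0 + 8·m_1 + 2·m_2 = 6(Δ_1 - Δ_0) = 6
  2·m_1 + 8·m_2 + 2·m_3 = 6(Δ_2 - Δ_1) = -6
Clamped end conditions give two more equations: 2h_0·m_0 + h_0·m_1 = 6(Δ_0 - S'(0)) = 18 and h_2·m_2 + 2h_2·m_3 = 6(S'(6) - Δ_2) = -24.
Solving: m_0 = 73/15, m_1 = -11/15, m_2 = 16/15, m_3 = -98/15.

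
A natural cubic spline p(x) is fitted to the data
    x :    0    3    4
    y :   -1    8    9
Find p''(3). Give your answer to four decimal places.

-1.5000

Let σ_i = p''(x_i). Step sizes h_i = 3, 1; slopes of the chords Δ_i = (y_(i+1) - y_i)/h_i = 3, 1.
  3·σ_0 + 8·σ_1 + 1·σ_2 = 6(Δ_1 - Δ_0) = -12
Natural end conditions: σ_0 = σ_2 = 0.
Solving: σ_0 = 0, σ_1 = -3/2, σ_2 = 0.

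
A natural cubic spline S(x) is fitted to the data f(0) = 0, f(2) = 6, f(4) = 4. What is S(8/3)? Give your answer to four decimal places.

Put M_i = S'' at the i-th knot. Here h = (2, 2) and Δ = (3, -1), so the interior equations h_(i-1)·M_(i-1) + 2(h_(i-1)+h_i)·M_i + h_i·M_(i+1) = 6(Δ_i − Δ_(i-1)) read
  2·M_0 + 8·M_1 + 2·M_2 = 6(Δ_1 - Δ_0) = -24
Natural end conditions: M_0 = M_2 = 0.
Forward elimination and back-substitution give M_0 = 0, M_1 = -3, M_2 = 0.
On [2, 4], S(x) = 6 + 1·(x - 2) - 3/2·(x - 2)² + 1/4·(x - 2)³.
With (x - 2) = 2/3: S(8/3) = 164/27.

6.0741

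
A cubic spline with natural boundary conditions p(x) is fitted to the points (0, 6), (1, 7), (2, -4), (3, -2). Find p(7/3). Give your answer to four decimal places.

Write σ_i for p''(x_i). With h_i = 1, 1, 1 and divided differences Δ_i = 1, -11, 2, the continuity of p' gives the tridiagonal system
  1·σ_0 + 4·σ_1 + 1·σ_2 = 6(Δ_1 - Δ_0) = -72
  1·σ_1 + 4·σ_2 + 1·σ_3 = 6(Δ_2 - Δ_1) = 78
Natural end conditions: σ_0 = σ_3 = 0.
Hence σ_0 = 0, σ_1 = -122/5, σ_2 = 128/5, σ_3 = 0.
On [2, 3], p(x) = -4 - 98/15·(x - 2) + 64/5·(x - 2)² - 64/15·(x - 2)³.
With (x - 2) = 1/3: p(7/3) = -398/81.

-4.9136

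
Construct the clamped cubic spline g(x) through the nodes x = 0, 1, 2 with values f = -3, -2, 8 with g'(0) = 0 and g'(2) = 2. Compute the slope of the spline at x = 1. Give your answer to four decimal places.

7.7500

With σ_i denoting the second derivative at x_i, h_i = 1, 1, and Δ_i = (y_(i+1) − y_i)/h_i = 1, 10:
  1·σ_0 + 4·σ_1 + 1·σ_2 = 6(Δ_1 - Δ_0) = 54
Clamped end conditions give two more equations: 2h_0·σ_0 + h_0·σ_1 = 6(Δ_0 - g'(0)) = 6 and h_1·σ_1 + 2h_1·σ_2 = 6(g'(2) - Δ_1) = -48.
Solving the tridiagonal system: σ_0 = -19/2, σ_1 = 25, σ_2 = -73/2.
On [1, 2], g'(x) = b_1 + 2c_1·(x - 1) + 3d_1·(x - 1)² with b_1 = Δ_1 - h_1(2σ_1 + σ_2)/6 = 31/4, c_1 = σ_1/2 = 25/2, d_1 = (σ_2 - σ_1)/(6h_1) = -41/4. So g'(1) = 31/4.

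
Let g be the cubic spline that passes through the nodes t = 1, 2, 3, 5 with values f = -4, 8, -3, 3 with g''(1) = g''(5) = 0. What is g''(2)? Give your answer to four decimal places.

-39.6522

Put m_i = g'' at the i-th knot. Here h = (1, 1, 2) and Δ = (12, -11, 3), so the interior equations h_(i-1)·m_(i-1) + 2(h_(i-1)+h_i)·m_i + h_i·m_(i+1) = 6(Δ_i − Δ_(i-1)) read
  1·m_0 + 4·m_1 + 1·m_2 = 6(Δ_1 - Δ_0) = -138
  1·m_1 + 6·m_2 + 2·m_3 = 6(Δ_2 - Δ_1) = 84
Natural end conditions: m_0 = m_3 = 0.
Solving: m_0 = 0, m_1 = -912/23, m_2 = 474/23, m_3 = 0.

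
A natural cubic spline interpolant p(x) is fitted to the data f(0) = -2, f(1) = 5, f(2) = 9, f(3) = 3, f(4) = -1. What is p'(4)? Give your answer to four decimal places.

-2.8036

Put σ_i = p'' at the i-th knot. Here h = (1, 1, 1, 1) and Δ = (7, 4, -6, -4), so the interior equations h_(i-1)·σ_(i-1) + 2(h_(i-1)+h_i)·σ_i + h_i·σ_(i+1) = 6(Δ_i − Δ_(i-1)) read
  1·σ_0 + 4·σ_1 + 1·σ_2 = 6(Δ_1 - Δ_0) = -18
  1·σ_1 + 4·σ_2 + 1·σ_3 = 6(Δ_2 - Δ_1) = -60
  1·σ_2 + 4·σ_3 + 1·σ_4 = 6(Δ_3 - Δ_2) = 12
Natural end conditions: σ_0 = σ_4 = 0.
Solving the tridiagonal system: σ_0 = 0, σ_1 = -9/28, σ_2 = -117/7, σ_3 = 201/28, σ_4 = 0.
On [3, 4], p'(x) = b_3 + 2c_3·(x - 3) + 3d_3·(x - 3)² with b_3 = Δ_3 - h_3(2σ_3 + σ_4)/6 = -179/28, c_3 = σ_3/2 = 201/56, d_3 = (σ_4 - σ_3)/(6h_3) = -67/56. So p'(4) = -157/56.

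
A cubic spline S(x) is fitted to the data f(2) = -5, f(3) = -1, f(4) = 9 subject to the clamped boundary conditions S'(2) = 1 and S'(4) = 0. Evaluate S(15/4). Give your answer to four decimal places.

7.9180

Write m_i for S''(x_i). With h_i = 1, 1 and divided differences Δ_i = 4, 10, the continuity of S' gives the tridiagonal system
  1·m_0 + 4·m_1 + 1·m_2 = 6(Δ_1 - Δ_0) = 36
Clamped end conditions give two more equations: 2h_0·m_0 + h_0·m_1 = 6(Δ_0 - S'(2)) = 18 and h_1·m_1 + 2h_1·m_2 = 6(S'(4) - Δ_1) = -60.
Solving the tridiagonal system: m_0 = -1/2, m_1 = 19, m_2 = -79/2.
On [3, 4], S(x) = -1 + 41/4·(x - 3) + 19/2·(x - 3)² - 39/4·(x - 3)³.
With (x - 3) = 3/4: S(15/4) = 2027/256.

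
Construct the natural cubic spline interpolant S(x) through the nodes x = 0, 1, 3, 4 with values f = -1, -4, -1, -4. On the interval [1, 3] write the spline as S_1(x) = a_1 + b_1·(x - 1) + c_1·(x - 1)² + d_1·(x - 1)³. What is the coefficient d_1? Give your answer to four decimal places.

-1.1250

Let m_i = S''(x_i). Step sizes h_i = 1, 2, 1; slopes of the chords Δ_i = (y_(i+1) - y_i)/h_i = -3, 3/2, -3.
  1·m_0 + 6·m_1 + 2·m_2 = 6(Δ_1 - Δ_0) = 27
  2·m_1 + 6·m_2 + 1·m_3 = 6(Δ_2 - Δ_1) = -27
Natural end conditions: m_0 = m_3 = 0.
Solving: m_0 = 0, m_1 = 27/4, m_2 = -27/4, m_3 = 0.
On [1, 3], with S_1(x) = a_1 + b_1·(x - 1) + c_1·(x - 1)² + d_1·(x - 1)³: c_1 = m_1/2 = 27/8, d_1 = (m_2 - m_1)/(6h_1) = -9/8, b_1 = Δ_1 - h_1(2m_1 + m_2)/6 = -3/4.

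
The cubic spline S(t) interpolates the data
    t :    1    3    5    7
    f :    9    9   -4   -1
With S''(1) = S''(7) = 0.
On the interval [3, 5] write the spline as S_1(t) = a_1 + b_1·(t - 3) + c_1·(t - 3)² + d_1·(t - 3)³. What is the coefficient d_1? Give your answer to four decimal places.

1.2083

Put σ_i = S'' at the i-th knot. Here h = (2, 2, 2) and Δ = (0, -13/2, 3/2), so the interior equations h_(i-1)·σ_(i-1) + 2(h_(i-1)+h_i)·σ_i + h_i·σ_(i+1) = 6(Δ_i − Δ_(i-1)) read
  2·σ_0 + 8·σ_1 + 2·σ_2 = 6(Δ_1 - Δ_0) = -39
  2·σ_1 + 8·σ_2 + 2·σ_3 = 6(Δ_2 - Δ_1) = 48
Natural end conditions: σ_0 = σ_3 = 0.
Forward elimination and back-substitution give σ_0 = 0, σ_1 = -34/5, σ_2 = 77/10, σ_3 = 0.
On [3, 5], with S_1(t) = a_1 + b_1·(t - 3) + c_1·(t - 3)² + d_1·(t - 3)³: c_1 = σ_1/2 = -17/5, d_1 = (σ_2 - σ_1)/(6h_1) = 29/24, b_1 = Δ_1 - h_1(2σ_1 + σ_2)/6 = -68/15.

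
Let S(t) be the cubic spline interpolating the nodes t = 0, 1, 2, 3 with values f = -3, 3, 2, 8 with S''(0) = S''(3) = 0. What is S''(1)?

Let m_i = S''(x_i). Step sizes h_i = 1, 1, 1; slopes of the chords Δ_i = (y_(i+1) - y_i)/h_i = 6, -1, 6.
  1·m_0 + 4·m_1 + 1·m_2 = 6(Δ_1 - Δ_0) = -42
  1·m_1 + 4·m_2 + 1·m_3 = 6(Δ_2 - Δ_1) = 42
Natural end conditions: m_0 = m_3 = 0.
Hence m_0 = 0, m_1 = -14, m_2 = 14, m_3 = 0.

-14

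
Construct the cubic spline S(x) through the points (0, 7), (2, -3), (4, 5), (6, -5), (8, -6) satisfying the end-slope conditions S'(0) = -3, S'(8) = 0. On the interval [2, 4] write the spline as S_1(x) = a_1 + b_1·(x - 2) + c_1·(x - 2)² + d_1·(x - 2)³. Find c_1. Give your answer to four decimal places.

5.9196

Let m_i = S''(x_i). Step sizes h_i = 2, 2, 2, 2; slopes of the chords Δ_i = (y_(i+1) - y_i)/h_i = -5, 4, -5, -1/2.
  2·m_0 + 8·m_1 + 2·m_2 = 6(Δ_1 - Δ_0) = 54
  2·m_1 + 8·m_2 + 2·m_3 = 6(Δ_2 - Δ_1) = -54
  2·m_2 + 8·m_3 + 2·m_4 = 6(Δ_3 - Δ_2) = 27
Clamped end conditions give two more equations: 2h_0·m_0 + h_0·m_1 = 6(Δ_0 - S'(0)) = -12 and h_3·m_3 + 2h_3·m_4 = 6(S'(8) - Δ_3) = 3.
Hence m_0 = -999/112, m_1 = 663/56, m_2 = -183/16, m_3 = 387/56, m_4 = -303/112.
On [2, 4], with S_1(x) = a_1 + b_1·(x - 2) + c_1·(x - 2)² + d_1·(x - 2)³: c_1 = m_1/2 = 663/112, d_1 = (m_2 - m_1)/(6h_1) = -869/448, b_1 = Δ_1 - h_1(2m_1 + m_2)/6 = -9/112.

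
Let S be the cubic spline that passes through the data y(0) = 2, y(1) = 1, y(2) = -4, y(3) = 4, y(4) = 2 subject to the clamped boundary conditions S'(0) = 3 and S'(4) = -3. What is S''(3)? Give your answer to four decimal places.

-24.4286

Put M_i = S'' at the i-th knot. Here h = (1, 1, 1, 1) and Δ = (-1, -5, 8, -2), so the interior equations h_(i-1)·M_(i-1) + 2(h_(i-1)+h_i)·M_i + h_i·M_(i+1) = 6(Δ_i − Δ_(i-1)) read
  1·M_0 + 4·M_1 + 1·M_2 = 6(Δ_1 - Δ_0) = -24
  1·M_1 + 4·M_2 + 1·M_3 = 6(Δ_2 - Δ_1) = 78
  1·M_2 + 4·M_3 + 1·M_4 = 6(Δ_3 - Δ_2) = -60
Clamped end conditions give two more equations: 2h_0·M_0 + h_0·M_1 = 6(Δ_0 - S'(0)) = -24 and h_3·M_3 + 2h_3·M_4 = 6(S'(4) - Δ_3) = -6.
Solving the tridiagonal system: M_0 = -87/14, M_1 = -81/7, M_2 = 57/2, M_3 = -171/7, M_4 = 129/14.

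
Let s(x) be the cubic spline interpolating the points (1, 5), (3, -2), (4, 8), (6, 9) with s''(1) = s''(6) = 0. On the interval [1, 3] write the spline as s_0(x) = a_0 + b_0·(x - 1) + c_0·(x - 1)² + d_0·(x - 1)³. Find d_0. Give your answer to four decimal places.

Write M_i for s''(x_i). With h_i = 2, 1, 2 and divided differences Δ_i = -7/2, 10, 1/2, the continuity of s' gives the tridiagonal system
  2·M_0 + 6·M_1 + 1·M_2 = 6(Δ_1 - Δ_0) = 81
  1·M_1 + 6·M_2 + 2·M_3 = 6(Δ_2 - Δ_1) = -57
Natural end conditions: M_0 = M_3 = 0.
Forward elimination and back-substitution give M_0 = 0, M_1 = 543/35, M_2 = -423/35, M_3 = 0.
On [1, 3], with s_0(x) = a_0 + b_0·(x - 1) + c_0·(x - 1)² + d_0·(x - 1)³: c_0 = M_0/2 = 0, d_0 = (M_1 - M_0)/(6h_0) = 181/140, b_0 = Δ_0 - h_0(2M_0 + M_1)/6 = -607/70.

1.2929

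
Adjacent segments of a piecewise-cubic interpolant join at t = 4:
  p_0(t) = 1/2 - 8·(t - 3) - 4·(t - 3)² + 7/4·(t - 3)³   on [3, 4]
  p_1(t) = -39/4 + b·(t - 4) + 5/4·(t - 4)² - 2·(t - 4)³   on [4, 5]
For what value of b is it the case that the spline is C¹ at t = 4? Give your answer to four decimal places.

p_0'(t) = -8 - 8·(t - 3) + 21/4·(t - 3)², so p_0'(4) = -43/4. On the right, p_1'(4) = b, so b = -43/4.

-10.7500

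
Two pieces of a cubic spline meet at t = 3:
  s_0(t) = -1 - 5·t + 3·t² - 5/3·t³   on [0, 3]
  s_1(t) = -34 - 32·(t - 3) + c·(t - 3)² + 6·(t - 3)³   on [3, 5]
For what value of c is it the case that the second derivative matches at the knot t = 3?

s_0''(t) = 6 - 10·t, so s_0''(3) = -24. On the right, s_1''(3) = 2c, so c = -12.

-12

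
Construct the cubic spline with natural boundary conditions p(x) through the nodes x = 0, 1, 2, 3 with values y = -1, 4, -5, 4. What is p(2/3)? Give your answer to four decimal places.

Let M_i = p''(x_i). Step sizes h_i = 1, 1, 1; slopes of the chords Δ_i = (y_(i+1) - y_i)/h_i = 5, -9, 9.
  1·M_0 + 4·M_1 + 1·M_2 = 6(Δ_1 - Δ_0) = -84
  1·M_1 + 4·M_2 + 1·M_3 = 6(Δ_2 - Δ_1) = 108
Natural end conditions: M_0 = M_3 = 0.
Solving: M_0 = 0, M_1 = -148/5, M_2 = 172/5, M_3 = 0.
On [0, 1], p(x) = -1 + 149/15·x + 0·x² - 74/15·x³.
With x = 2/3: p(2/3) = 337/81.

4.1605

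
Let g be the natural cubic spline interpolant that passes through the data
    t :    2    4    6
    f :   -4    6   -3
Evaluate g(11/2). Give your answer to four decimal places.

With σ_i denoting the second derivative at x_i, h_i = 2, 2, and Δ_i = (y_(i+1) − y_i)/h_i = 5, -9/2:
  2·σ_0 + 8·σ_1 + 2·σ_2 = 6(Δ_1 - Δ_0) = -57
Natural end conditions: σ_0 = σ_2 = 0.
Solving the tridiagonal system: σ_0 = 0, σ_1 = -57/8, σ_2 = 0.
On [4, 6], g(t) = 6 + 1/4·(t - 4) - 57/16·(t - 4)² + 19/32·(t - 4)³.
With (t - 4) = 3/2: g(11/2) = 93/256.

0.3633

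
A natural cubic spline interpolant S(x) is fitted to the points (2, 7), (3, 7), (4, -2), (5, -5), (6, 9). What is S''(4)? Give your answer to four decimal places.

Let σ_i = S''(x_i). Step sizes h_i = 1, 1, 1, 1; slopes of the chords Δ_i = (y_(i+1) - y_i)/h_i = 0, -9, -3, 14.
  1·σ_0 + 4·σ_1 + 1·σ_2 = 6(Δ_1 - Δ_0) = -54
  1·σ_1 + 4·σ_2 + 1·σ_3 = 6(Δ_2 - Δ_1) = 36
  1·σ_2 + 4·σ_3 + 1·σ_4 = 6(Δ_3 - Δ_2) = 102
Natural end conditions: σ_0 = σ_4 = 0.
Solving: σ_0 = 0, σ_1 = -213/14, σ_2 = 48/7, σ_3 = 333/14, σ_4 = 0.

6.8571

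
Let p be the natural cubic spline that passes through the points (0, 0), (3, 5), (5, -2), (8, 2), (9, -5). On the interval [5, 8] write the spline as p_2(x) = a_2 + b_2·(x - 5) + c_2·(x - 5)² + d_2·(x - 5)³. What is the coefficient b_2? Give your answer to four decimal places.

-0.7139

Put σ_i = p'' at the i-th knot. Here h = (3, 2, 3, 1) and Δ = (5/3, -7/2, 4/3, -7), so the interior equations h_(i-1)·σ_(i-1) + 2(h_(i-1)+h_i)·σ_i + h_i·σ_(i+1) = 6(Δ_i − Δ_(i-1)) read
  3·σ_0 + 10·σ_1 + 2·σ_2 = 6(Δ_1 - Δ_0) = -31
  2·σ_1 + 10·σ_2 + 3·σ_3 = 6(Δ_2 - Δ_1) = 29
  3·σ_2 + 8·σ_3 + 1·σ_4 = 6(Δ_3 - Δ_2) = -50
Natural end conditions: σ_0 = σ_4 = 0.
Solving: σ_0 = 0, σ_1 = -2965/678, σ_2 = 2158/339, σ_3 = -976/113, σ_4 = 0.
On [5, 8], with p_2(x) = a_2 + b_2·(x - 5) + c_2·(x - 5)² + d_2·(x - 5)³: c_2 = σ_2/2 = 1079/339, d_2 = (σ_3 - σ_2)/(6h_2) = -2543/3051, b_2 = Δ_2 - h_2(2σ_2 + σ_3)/6 = -242/339.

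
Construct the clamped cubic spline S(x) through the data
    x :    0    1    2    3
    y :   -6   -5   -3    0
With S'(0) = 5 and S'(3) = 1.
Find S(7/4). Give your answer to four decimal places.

-3.7938

Put M_i = S'' at the i-th knot. Here h = (1, 1, 1) and Δ = (1, 2, 3), so the interior equations h_(i-1)·M_(i-1) + 2(h_(i-1)+h_i)·M_i + h_i·M_(i+1) = 6(Δ_i − Δ_(i-1)) read
  1·M_0 + 4·M_1 + 1·M_2 = 6(Δ_1 - Δ_0) = 6
  1·M_1 + 4·M_2 + 1·M_3 = 6(Δ_2 - Δ_1) = 6
Clamped end conditions give two more equations: 2h_0·M_0 + h_0·M_1 = 6(Δ_0 - S'(0)) = -24 and h_2·M_2 + 2h_2·M_3 = 6(S'(3) - Δ_2) = -12.
Forward elimination and back-substitution give M_0 = -214/15, M_1 = 68/15, M_2 = 32/15, M_3 = -106/15.
On [1, 2], S(x) = -5 + 2/15·(x - 1) + 34/15·(x - 1)² - 2/5·(x - 1)³.
With (x - 1) = 3/4: S(7/4) = -607/160.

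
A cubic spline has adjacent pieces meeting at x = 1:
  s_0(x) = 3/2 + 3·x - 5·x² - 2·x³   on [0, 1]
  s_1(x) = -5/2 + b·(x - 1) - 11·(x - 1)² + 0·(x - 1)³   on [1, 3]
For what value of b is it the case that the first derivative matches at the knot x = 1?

-13

s_0'(x) = 3 - 10·x - 6·x², so s_0'(1) = -13. On the right, s_1'(1) = b, so b = -13.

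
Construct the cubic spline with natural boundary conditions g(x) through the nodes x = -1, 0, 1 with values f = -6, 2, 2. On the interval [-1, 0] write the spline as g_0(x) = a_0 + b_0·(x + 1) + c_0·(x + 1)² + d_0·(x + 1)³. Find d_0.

-2

Let σ_i = g''(x_i). Step sizes h_i = 1, 1; slopes of the chords Δ_i = (y_(i+1) - y_i)/h_i = 8, 0.
  1·σ_0 + 4·σ_1 + 1·σ_2 = 6(Δ_1 - Δ_0) = -48
Natural end conditions: σ_0 = σ_2 = 0.
Solving the tridiagonal system: σ_0 = 0, σ_1 = -12, σ_2 = 0.
On [-1, 0], with g_0(x) = a_0 + b_0·(x + 1) + c_0·(x + 1)² + d_0·(x + 1)³: c_0 = σ_0/2 = 0, d_0 = (σ_1 - σ_0)/(6h_0) = -2, b_0 = Δ_0 - h_0(2σ_0 + σ_1)/6 = 10.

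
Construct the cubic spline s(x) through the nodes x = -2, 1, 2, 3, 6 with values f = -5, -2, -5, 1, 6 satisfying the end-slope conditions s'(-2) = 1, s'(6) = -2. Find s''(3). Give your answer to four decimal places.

Write M_i for s''(x_i). With h_i = 3, 1, 1, 3 and divided differences Δ_i = 1, -3, 6, 5/3, the continuity of s' gives the tridiagonal system
  3·M_0 + 8·M_1 + 1·M_2 = 6(Δ_1 - Δ_0) = -24
  1·M_1 + 4·M_2 + 1·M_3 = 6(Δ_2 - Δ_1) = 54
  1·M_2 + 8·M_3 + 3·M_4 = 6(Δ_3 - Δ_2) = -26
Clamped end conditions give two more equations: 2h_0·M_0 + h_0·M_1 = 6(Δ_0 - s'(-2)) = 0 and h_3·M_3 + 2h_3·M_4 = 6(s'(6) - Δ_3) = -22.
Solving: M_0 = 161/52, M_1 = -161/26, M_2 = 65/4, M_3 = -125/26, M_4 = -197/156.

-4.8077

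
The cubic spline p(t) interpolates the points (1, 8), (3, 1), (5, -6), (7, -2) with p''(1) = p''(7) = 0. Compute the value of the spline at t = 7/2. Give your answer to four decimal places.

-1.1969

Let σ_i = p''(x_i). Step sizes h_i = 2, 2, 2; slopes of the chords Δ_i = (y_(i+1) - y_i)/h_i = -7/2, -7/2, 2.
  2·σ_0 + 8·σ_1 + 2·σ_2 = 6(Δ_1 - Δ_0) = 0
  2·σ_1 + 8·σ_2 + 2·σ_3 = 6(Δ_2 - Δ_1) = 33
Natural end conditions: σ_0 = σ_3 = 0.
Forward elimination and back-substitution give σ_0 = 0, σ_1 = -11/10, σ_2 = 22/5, σ_3 = 0.
On [3, 5], p(t) = 1 - 127/30·(t - 3) - 11/20·(t - 3)² + 11/24·(t - 3)³.
With (t - 3) = 1/2: p(7/2) = -383/320.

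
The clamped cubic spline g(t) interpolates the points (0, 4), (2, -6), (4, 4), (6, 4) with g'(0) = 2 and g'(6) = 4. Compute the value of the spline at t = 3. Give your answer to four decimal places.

-2.0833

Put σ_i = g'' at the i-th knot. Here h = (2, 2, 2) and Δ = (-5, 5, 0), so the interior equations h_(i-1)·σ_(i-1) + 2(h_(i-1)+h_i)·σ_i + h_i·σ_(i+1) = 6(Δ_i − Δ_(i-1)) read
  2·σ_0 + 8·σ_1 + 2·σ_2 = 6(Δ_1 - Δ_0) = 60
  2·σ_1 + 8·σ_2 + 2·σ_3 = 6(Δ_2 - Δ_1) = -30
Clamped end conditions give two more equations: 2h_0·σ_0 + h_0·σ_1 = 6(Δ_0 - g'(0)) = -42 and h_2·σ_2 + 2h_2·σ_3 = 6(g'(6) - Δ_2) = 24.
Solving the tridiagonal system: σ_0 = -266/15, σ_1 = 217/15, σ_2 = -152/15, σ_3 = 166/15.
On [2, 4], g(t) = -6 - 19/15·(t - 2) + 217/30·(t - 2)² - 41/20·(t - 2)³.
With (t - 2) = 1: g(3) = -25/12.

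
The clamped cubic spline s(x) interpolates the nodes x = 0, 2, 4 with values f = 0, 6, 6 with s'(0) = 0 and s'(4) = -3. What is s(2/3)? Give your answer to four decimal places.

Write σ_i for s''(x_i). With h_i = 2, 2 and divided differences Δ_i = 3, 0, the continuity of s' gives the tridiagonal system
  2·σ_0 + 8·σ_1 + 2·σ_2 = 6(Δ_1 - Δ_0) = -18
Clamped end conditions give two more equations: 2h_0·σ_0 + h_0·σ_1 = 6(Δ_0 - s'(0)) = 18 and h_1·σ_1 + 2h_1·σ_2 = 6(s'(4) - Δ_1) = -18.
Solving the tridiagonal system: σ_0 = 6, σ_1 = -3, σ_2 = -3.
On [0, 2], s(x) = 0 + 0·x + 3·x² - 3/4·x³.
With x = 2/3: s(2/3) = 10/9.

1.1111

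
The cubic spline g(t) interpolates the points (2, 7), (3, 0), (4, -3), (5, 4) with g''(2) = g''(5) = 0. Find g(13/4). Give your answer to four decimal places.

Write M_i for g''(x_i). With h_i = 1, 1, 1 and divided differences Δ_i = -7, -3, 7, the continuity of g' gives the tridiagonal system
  1·M_0 + 4·M_1 + 1·M_2 = 6(Δ_1 - Δ_0) = 24
  1·M_1 + 4·M_2 + 1·M_3 = 6(Δ_2 - Δ_1) = 60
Natural end conditions: M_0 = M_3 = 0.
Solving: M_0 = 0, M_1 = 12/5, M_2 = 72/5, M_3 = 0.
On [3, 4], g(t) = 0 - 31/5·(t - 3) + 6/5·(t - 3)² + 2·(t - 3)³.
With (t - 3) = 1/4: g(13/4) = -231/160.

-1.4438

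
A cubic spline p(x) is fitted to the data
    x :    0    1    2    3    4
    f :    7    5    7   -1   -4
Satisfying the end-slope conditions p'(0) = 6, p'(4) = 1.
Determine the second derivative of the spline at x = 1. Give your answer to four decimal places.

Let σ_i = p''(x_i). Step sizes h_i = 1, 1, 1, 1; slopes of the chords Δ_i = (y_(i+1) - y_i)/h_i = -2, 2, -8, -3.
  1·σ_0 + 4·σ_1 + 1·σ_2 = 6(Δ_1 - Δ_0) = 24
  1·σ_1 + 4·σ_2 + 1·σ_3 = 6(Δ_2 - Δ_1) = -60
  1·σ_2 + 4·σ_3 + 1·σ_4 = 6(Δ_3 - Δ_2) = 30
Clamped end conditions give two more equations: 2h_0·σ_0 + h_0·σ_1 = 6(Δ_0 - p'(0)) = -48 and h_3·σ_3 + 2h_3·σ_4 = 6(p'(4) - Δ_3) = 24.
Forward elimination and back-substitution give σ_0 = -239/7, σ_1 = 142/7, σ_2 = -23, σ_3 = 82/7, σ_4 = 43/7.

20.2857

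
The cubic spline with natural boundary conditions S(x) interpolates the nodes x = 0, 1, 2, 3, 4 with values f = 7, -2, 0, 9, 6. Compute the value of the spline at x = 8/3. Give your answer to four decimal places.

Write m_i for S''(x_i). With h_i = 1, 1, 1, 1 and divided differences Δ_i = -9, 2, 9, -3, the continuity of S' gives the tridiagonal system
  1·m_0 + 4·m_1 + 1·m_2 = 6(Δ_1 - Δ_0) = 66
  1·m_1 + 4·m_2 + 1·m_3 = 6(Δ_2 - Δ_1) = 42
  1·m_2 + 4·m_3 + 1·m_4 = 6(Δ_3 - Δ_2) = -72
Natural end conditions: m_0 = m_4 = 0.
Forward elimination and back-substitution give m_0 = 0, m_1 = 375/28, m_2 = 87/7, m_3 = -591/28, m_4 = 0.
On [2, 3], S(x) = 0 + 67/8·(x - 2) + 87/14·(x - 2)² - 313/56·(x - 2)³.
With (x - 2) = 2/3: S(8/3) = 5057/756.

6.6892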